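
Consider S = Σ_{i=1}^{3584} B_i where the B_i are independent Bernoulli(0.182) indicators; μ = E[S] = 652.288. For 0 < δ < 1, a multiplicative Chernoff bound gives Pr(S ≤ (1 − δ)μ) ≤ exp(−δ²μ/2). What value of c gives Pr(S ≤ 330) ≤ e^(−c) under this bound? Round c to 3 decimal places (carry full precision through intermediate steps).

79.619

Write 330 = (1 − δ)μ, so δ = 1 − 330/652.288 = 0.4940885…
Then the exponent is δ²μ/2 = (μ − 330)²/(2μ) = 79.619397.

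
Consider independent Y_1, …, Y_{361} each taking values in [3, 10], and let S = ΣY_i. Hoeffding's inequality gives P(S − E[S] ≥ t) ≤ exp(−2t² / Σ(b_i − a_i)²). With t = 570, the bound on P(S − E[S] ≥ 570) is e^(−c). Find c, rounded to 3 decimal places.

Σ(b_i − a_i)² = 361·(7)² = 17689.
c = 2t²/17689 = 2·570²/17689 = 36.7347.

36.735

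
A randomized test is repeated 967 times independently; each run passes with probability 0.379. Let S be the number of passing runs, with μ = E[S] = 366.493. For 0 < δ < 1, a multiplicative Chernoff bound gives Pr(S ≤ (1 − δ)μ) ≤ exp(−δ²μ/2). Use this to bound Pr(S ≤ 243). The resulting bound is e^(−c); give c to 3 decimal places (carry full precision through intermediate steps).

Write 243 = (1 − δ)μ, so δ = 1 − 243/366.493 = 0.3369587…
Then the exponent is δ²μ/2 = (μ − 243)²/(2μ) = 20.806020.

20.806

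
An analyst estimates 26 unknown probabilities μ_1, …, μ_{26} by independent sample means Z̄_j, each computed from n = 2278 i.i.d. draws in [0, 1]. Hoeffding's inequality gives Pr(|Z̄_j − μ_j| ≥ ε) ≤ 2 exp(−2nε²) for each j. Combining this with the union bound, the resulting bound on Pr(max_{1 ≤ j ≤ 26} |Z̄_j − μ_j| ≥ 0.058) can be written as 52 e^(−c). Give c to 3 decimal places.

Union bound over the 26 events: Pr(max_{1 ≤ j ≤ 26} |Z̄_j − μ_j| ≥ 0.058) ≤ 26·2·exp(−2nε²) = 52 exp(−2·2278·0.058²).
So c = 2·2278·0.058² = 15.3264.

15.326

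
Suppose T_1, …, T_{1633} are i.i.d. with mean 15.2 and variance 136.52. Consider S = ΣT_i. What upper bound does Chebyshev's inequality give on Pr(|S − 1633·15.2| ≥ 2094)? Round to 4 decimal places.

Var(S) = n·Var(T_i) = 1633·136.52 = 222937.16.
Chebyshev: Pr(|S − 1633·15.2| ≥ 2094) ≤ Var(S)/2094² = 222937.16/4384836 = 0.0508.

0.0508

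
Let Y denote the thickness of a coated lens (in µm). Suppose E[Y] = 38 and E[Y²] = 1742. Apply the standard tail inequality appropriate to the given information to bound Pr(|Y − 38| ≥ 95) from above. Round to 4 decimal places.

The first two moments determine the variance, so Chebyshev's inequality is the sharpest standard bound available.
Var(Y) = E[Y²] − (E[Y])² = 1742 − 1444 = 298.
Chebyshev's inequality: Pr(|Y − μ| ≥ t) ≤ Var(Y)/t² = 298/9025 = 0.0330.

0.0330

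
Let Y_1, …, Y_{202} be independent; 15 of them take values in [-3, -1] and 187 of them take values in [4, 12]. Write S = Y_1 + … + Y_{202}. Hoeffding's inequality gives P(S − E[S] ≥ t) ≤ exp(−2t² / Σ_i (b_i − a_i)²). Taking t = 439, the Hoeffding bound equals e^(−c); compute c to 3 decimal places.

32.045

Σ(b_i − a_i)² = 15·2² + 187·8² = 12028.
c = 2t² / 12028 = 2·439² / 12028 = 32.0454.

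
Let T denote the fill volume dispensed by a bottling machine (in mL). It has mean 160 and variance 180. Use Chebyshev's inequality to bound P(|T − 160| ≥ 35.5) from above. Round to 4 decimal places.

0.1428

Chebyshev: P(|T − μ| ≥ t) ≤ Var(T)/t².
Bound = 180 / 1260.25 = 0.1428.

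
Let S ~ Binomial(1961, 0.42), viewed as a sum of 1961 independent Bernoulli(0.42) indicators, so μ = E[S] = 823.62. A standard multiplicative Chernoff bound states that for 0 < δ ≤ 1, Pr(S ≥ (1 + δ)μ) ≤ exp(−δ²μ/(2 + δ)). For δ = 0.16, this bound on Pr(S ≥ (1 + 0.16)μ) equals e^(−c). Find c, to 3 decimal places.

9.761

c = δ²μ/(2 + δ) = 0.16²·823.62/(2 + 0.16) = 9.7614.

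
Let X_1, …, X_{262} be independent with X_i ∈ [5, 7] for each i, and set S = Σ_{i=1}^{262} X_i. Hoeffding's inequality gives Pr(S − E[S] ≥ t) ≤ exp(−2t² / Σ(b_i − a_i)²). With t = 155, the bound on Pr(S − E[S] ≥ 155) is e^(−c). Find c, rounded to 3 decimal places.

Σ(b_i − a_i)² = 262·(2)² = 1048.
c = 2t²/1048 = 2·155²/1048 = 45.8492.

45.849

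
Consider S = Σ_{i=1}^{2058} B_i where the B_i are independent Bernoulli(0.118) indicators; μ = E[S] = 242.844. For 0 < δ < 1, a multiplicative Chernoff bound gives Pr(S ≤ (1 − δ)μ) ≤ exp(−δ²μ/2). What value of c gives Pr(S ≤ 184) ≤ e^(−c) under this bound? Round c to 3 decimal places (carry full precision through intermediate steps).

Write 184 = (1 − δ)μ, so δ = 1 − 184/242.844 = 0.2423119…
Then the exponent is δ²μ/2 = (μ − 184)²/(2μ) = 7.129302.

7.129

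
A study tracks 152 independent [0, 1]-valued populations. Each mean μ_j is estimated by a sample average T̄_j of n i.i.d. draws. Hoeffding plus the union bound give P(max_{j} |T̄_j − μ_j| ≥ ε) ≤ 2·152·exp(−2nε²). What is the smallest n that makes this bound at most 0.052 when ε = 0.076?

Need 2·152·exp(−2nε²) ≤ 0.052, i.e. exp(−2nε²) ≤ 0.052/304.
So 2nε² ≥ ln(304/0.052) = 8.673539.
Hence n ≥ 8.673539/(2·0.076²) = 750.826.
The smallest integer n is 751.

751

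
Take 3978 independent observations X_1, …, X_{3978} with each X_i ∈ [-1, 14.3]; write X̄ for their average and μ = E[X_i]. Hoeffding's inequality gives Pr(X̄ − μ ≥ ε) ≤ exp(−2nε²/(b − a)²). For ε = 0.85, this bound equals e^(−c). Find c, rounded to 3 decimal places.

c = 2nε²/(b − a)² = 2·3978·0.85² / 15.3² = 24.5556.

24.556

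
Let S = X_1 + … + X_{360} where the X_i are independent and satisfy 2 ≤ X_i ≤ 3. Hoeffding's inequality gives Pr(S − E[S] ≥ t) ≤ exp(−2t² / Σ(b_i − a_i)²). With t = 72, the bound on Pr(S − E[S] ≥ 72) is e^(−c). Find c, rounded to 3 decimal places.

Σ(b_i − a_i)² = 360·(1)² = 360.
c = 2t²/360 = 2·72²/360 = 28.8000.

28.800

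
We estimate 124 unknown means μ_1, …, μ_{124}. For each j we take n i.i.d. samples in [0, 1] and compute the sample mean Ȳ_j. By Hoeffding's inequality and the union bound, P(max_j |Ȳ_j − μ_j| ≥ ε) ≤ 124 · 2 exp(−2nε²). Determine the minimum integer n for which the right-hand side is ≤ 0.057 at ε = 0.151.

184

Need 2·124·exp(−2nε²) ≤ 0.057, i.e. exp(−2nε²) ≤ 0.057/248.
So 2nε² ≥ ln(248/0.057) = 8.378133.
Hence n ≥ 8.378133/(2·0.151²) = 183.723.
The smallest integer n is 184.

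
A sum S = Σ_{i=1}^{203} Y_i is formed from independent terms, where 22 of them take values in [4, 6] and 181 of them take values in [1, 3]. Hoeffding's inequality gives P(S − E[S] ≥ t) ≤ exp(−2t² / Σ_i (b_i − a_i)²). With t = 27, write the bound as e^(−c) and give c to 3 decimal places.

1.796

Σ(b_i − a_i)² = 22·2² + 181·2² = 812.
c = 2t² / 812 = 2·27² / 812 = 1.7956.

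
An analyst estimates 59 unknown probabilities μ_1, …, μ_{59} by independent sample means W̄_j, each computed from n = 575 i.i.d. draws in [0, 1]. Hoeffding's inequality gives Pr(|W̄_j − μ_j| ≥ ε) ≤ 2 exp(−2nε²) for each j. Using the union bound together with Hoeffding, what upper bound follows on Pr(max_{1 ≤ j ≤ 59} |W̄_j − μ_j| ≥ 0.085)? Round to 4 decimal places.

Per-experiment Hoeffding bound: 2·exp(−2·575·0.085²) = 2·exp(−8.30875) = 0.0004927.
Union bound over 59 events: 59·0.0004927 = 0.02907.

0.0291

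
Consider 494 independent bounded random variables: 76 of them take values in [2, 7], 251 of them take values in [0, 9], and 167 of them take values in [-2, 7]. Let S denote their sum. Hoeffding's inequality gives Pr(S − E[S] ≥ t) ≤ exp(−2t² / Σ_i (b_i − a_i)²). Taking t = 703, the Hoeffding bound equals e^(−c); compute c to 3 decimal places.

27.642

Σ(b_i − a_i)² = 76·5² + 251·9² + 167·9² = 35758.
c = 2t² / 35758 = 2·703² / 35758 = 27.6419.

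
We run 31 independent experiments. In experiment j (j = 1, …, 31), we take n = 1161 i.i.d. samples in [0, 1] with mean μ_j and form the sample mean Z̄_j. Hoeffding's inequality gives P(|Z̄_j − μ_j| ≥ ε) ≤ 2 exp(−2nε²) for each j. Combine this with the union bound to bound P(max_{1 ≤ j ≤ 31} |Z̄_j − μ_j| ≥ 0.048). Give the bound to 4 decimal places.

0.2944

Per-experiment Hoeffding bound: 2·exp(−2·1161·0.048²) = 2·exp(−5.34989) = 0.0094974.
Union bound over 31 events: 31·0.0094974 = 0.29442.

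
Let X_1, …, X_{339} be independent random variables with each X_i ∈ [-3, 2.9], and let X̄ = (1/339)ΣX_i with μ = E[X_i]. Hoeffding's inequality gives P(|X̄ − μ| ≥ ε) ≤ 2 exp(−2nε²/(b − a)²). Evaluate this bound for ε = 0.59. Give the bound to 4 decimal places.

Exponent: 2nε²/(b − a)² = 2·339·0.59² / 5.9² = 6.78000.
Bound = 2·exp(−6.78000) = 0.00227.

0.0023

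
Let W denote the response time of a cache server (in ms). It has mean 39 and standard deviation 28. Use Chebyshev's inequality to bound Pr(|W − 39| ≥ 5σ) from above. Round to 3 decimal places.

0.040

Chebyshev: Pr(|W − μ| ≥ t) ≤ Var(W)/t².
Var(W) = σ² = 28² = 784.
t = 5·28 = 140.
Bound = 784 / 19600 = 0.0400.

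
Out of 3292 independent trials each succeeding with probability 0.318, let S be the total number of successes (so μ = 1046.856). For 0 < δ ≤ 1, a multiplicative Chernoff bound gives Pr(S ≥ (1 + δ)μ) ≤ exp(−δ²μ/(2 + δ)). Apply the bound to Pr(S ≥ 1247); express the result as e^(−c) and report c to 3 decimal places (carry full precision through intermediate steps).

17.463

Write 1247 = (1 + δ)μ, so δ = 1247/1046.856 − 1 = 0.1911858…
Then the exponent is δ²μ/(2 + δ) = (1247 − μ)² / (μ·(2 + δ)) = 17.463006.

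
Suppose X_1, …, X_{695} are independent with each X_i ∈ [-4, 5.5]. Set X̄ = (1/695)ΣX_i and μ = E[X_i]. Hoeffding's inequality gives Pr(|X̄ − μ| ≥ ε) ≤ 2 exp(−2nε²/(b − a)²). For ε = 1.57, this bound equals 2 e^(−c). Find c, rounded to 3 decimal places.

37.964

c = 2nε²/(b − a)² = 2·695·1.57² / 9.5² = 37.9636.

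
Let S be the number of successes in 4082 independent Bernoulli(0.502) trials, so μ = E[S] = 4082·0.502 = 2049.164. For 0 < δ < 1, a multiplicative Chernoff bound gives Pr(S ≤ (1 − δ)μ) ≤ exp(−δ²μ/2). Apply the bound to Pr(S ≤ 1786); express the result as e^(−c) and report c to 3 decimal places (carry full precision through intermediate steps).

16.898

Write 1786 = (1 − δ)μ, so δ = 1 − 1786/2049.164 = 0.1284251…
Then the exponent is δ²μ/2 = (μ − 1786)²/(2μ) = 16.898426.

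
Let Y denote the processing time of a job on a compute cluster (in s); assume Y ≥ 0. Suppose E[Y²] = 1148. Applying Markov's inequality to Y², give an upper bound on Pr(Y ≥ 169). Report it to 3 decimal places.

0.040

Since Y ≥ 0, the event {Y ≥ 169} is the same as {Y² ≥ 28561}.
Markov's inequality applied to Y² gives Pr(Y² ≥ 28561) ≤ E[Y²]/28561 = 1148/28561 = 0.0402.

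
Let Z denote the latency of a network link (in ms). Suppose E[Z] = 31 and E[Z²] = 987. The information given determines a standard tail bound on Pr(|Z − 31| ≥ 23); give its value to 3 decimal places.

The first two moments determine the variance, so Chebyshev's inequality is the sharpest standard bound available.
Var(Z) = E[Z²] − (E[Z])² = 987 − 961 = 26.
Chebyshev's inequality: Pr(|Z − μ| ≥ t) ≤ Var(Z)/t² = 26/529 = 0.0491.

0.049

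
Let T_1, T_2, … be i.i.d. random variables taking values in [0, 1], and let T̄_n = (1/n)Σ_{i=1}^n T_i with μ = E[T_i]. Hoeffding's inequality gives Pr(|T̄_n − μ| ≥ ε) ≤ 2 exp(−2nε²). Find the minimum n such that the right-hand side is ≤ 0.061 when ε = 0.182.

Require 2·exp(−2nε²) ≤ 0.061, i.e. 2nε² ≥ ln(2/0.061) = 3.490029.
So n ≥ 3.490029 / (2·0.182²) = 52.681.
The smallest integer n is 53.

53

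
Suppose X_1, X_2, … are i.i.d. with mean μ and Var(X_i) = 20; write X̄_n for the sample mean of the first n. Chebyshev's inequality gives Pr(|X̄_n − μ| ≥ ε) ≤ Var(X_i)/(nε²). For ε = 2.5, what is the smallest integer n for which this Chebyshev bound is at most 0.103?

Require 20/(n·2.5²) ≤ 0.103, i.e. n ≥ 20/(0.103·2.5²) = 31.068.
The smallest integer n is 32.

32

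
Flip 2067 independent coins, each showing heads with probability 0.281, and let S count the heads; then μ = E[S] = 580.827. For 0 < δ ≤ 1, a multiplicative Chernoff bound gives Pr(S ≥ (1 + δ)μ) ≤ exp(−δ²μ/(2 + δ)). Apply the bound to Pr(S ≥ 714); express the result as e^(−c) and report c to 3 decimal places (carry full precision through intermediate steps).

Write 714 = (1 + δ)μ, so δ = 714/580.827 − 1 = 0.2292817…
Then the exponent is δ²μ/(2 + δ) = (714 − μ)² / (μ·(2 + δ)) = 13.696847.

13.697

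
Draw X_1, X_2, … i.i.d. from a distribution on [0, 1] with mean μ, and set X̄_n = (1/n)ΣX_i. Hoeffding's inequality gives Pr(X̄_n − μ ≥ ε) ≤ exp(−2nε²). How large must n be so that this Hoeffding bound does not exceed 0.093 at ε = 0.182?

36

Require exp(−2nε²) ≤ 0.093, i.e. 2nε² ≥ ln(1/0.093) = 2.375156.
So n ≥ 2.375156 / (2·0.182²) = 35.852.
The smallest integer n is 36.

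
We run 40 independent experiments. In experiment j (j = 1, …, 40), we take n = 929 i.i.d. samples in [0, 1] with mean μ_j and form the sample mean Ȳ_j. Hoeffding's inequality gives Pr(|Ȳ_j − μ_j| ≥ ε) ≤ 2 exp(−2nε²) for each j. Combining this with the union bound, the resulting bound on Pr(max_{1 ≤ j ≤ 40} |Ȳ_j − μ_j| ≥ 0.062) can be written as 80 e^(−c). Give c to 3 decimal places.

7.142

Union bound over the 40 events: Pr(max_{1 ≤ j ≤ 40} |Ȳ_j − μ_j| ≥ 0.062) ≤ 40·2·exp(−2nε²) = 80 exp(−2·929·0.062²).
So c = 2·929·0.062² = 7.1422.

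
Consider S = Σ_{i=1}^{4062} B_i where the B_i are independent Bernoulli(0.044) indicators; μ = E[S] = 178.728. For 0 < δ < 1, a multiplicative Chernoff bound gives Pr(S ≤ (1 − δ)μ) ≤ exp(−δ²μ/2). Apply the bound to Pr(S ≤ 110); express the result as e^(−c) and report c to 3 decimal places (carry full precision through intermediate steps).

13.214

Write 110 = (1 − δ)μ, so δ = 1 − 110/178.728 = 0.3845396…
Then the exponent is δ²μ/2 = (μ − 110)²/(2μ) = 13.214320.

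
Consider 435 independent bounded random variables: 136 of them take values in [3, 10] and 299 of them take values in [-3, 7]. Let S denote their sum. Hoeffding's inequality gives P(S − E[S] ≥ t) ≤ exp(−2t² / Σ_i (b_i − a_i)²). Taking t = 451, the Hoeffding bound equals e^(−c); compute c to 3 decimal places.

11.126

Σ(b_i − a_i)² = 136·7² + 299·10² = 36564.
c = 2t² / 36564 = 2·451² / 36564 = 11.1258.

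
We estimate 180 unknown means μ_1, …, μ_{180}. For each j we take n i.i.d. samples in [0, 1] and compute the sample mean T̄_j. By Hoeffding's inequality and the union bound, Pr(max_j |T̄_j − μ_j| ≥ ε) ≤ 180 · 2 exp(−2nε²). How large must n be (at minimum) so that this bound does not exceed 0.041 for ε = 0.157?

Need 2·180·exp(−2nε²) ≤ 0.041, i.e. exp(−2nε²) ≤ 0.041/360.
So 2nε² ≥ ln(360/0.041) = 9.080287.
Hence n ≥ 9.080287/(2·0.157²) = 184.192.
The smallest integer n is 185.

185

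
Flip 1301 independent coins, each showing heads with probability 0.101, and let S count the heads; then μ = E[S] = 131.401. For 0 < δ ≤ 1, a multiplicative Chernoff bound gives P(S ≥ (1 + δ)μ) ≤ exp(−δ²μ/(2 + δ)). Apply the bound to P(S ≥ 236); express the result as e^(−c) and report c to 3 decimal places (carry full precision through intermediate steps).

29.779

Write 236 = (1 + δ)μ, so δ = 236/131.401 − 1 = 0.7960289…
Then the exponent is δ²μ/(2 + δ) = (236 − μ)² / (μ·(2 + δ)) = 29.779317.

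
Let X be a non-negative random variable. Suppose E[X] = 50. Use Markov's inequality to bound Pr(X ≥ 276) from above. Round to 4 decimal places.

0.1812

Markov's inequality: for a non-negative random variable, Pr(X ≥ a) ≤ E[X]/a.
Here E[X] = 50 and a = 276, so the bound is 50/276 = 0.1812.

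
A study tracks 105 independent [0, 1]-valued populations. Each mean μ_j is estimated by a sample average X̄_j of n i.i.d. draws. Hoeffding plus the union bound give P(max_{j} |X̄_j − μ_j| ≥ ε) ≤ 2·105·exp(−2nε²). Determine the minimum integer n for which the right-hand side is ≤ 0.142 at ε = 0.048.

1584

Need 2·105·exp(−2nε²) ≤ 0.142, i.e. exp(−2nε²) ≤ 0.142/210.
So 2nε² ≥ ln(210/0.142) = 7.299036.
Hence n ≥ 7.299036/(2·0.048²) = 1583.992.
The smallest integer n is 1584.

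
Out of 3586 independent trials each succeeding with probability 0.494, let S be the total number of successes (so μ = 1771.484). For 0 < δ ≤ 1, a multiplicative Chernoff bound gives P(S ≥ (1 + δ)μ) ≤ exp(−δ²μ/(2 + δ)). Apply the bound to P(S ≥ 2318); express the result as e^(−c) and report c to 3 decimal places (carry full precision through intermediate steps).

73.036

Write 2318 = (1 + δ)μ, so δ = 2318/1771.484 − 1 = 0.3085074…
Then the exponent is δ²μ/(2 + δ) = (2318 − μ)² / (μ·(2 + δ)) = 73.036045.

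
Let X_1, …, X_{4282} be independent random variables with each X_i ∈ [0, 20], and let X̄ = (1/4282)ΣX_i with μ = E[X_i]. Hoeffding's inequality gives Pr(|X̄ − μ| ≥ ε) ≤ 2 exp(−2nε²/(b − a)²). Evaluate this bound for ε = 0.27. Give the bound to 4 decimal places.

Exponent: 2nε²/(b − a)² = 2·4282·0.27² / 20² = 1.56079.
Bound = 2·exp(−1.56079) = 0.41994.

0.4199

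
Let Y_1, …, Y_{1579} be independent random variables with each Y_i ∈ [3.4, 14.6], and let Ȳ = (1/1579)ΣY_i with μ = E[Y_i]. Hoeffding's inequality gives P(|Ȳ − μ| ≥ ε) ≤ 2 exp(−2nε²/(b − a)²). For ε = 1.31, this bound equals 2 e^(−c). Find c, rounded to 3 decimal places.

c = 2nε²/(b − a)² = 2·1579·1.31² / 11.2² = 43.2035.

43.203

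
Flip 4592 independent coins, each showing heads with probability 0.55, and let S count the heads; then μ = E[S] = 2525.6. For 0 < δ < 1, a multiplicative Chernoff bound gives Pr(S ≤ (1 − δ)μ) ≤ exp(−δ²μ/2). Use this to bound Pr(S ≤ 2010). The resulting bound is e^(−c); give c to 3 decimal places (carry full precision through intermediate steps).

52.630

Write 2010 = (1 − δ)μ, so δ = 1 − 2010/2525.6 = 0.2041495…
Then the exponent is δ²μ/2 = (μ − 2010)²/(2μ) = 52.629743.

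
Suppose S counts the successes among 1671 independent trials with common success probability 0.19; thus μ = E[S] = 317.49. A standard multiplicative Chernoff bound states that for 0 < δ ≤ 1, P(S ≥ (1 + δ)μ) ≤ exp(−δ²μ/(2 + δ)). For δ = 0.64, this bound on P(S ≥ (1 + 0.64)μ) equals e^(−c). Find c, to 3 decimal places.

c = δ²μ/(2 + δ) = 0.64²·317.49/(2 + 0.64) = 49.2591.

49.259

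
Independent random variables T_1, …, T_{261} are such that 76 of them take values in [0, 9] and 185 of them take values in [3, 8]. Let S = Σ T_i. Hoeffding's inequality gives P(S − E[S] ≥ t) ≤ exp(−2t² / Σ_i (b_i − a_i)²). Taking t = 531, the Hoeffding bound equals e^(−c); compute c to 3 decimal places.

52.307

Σ(b_i − a_i)² = 76·9² + 185·5² = 10781.
c = 2t² / 10781 = 2·531² / 10781 = 52.3070.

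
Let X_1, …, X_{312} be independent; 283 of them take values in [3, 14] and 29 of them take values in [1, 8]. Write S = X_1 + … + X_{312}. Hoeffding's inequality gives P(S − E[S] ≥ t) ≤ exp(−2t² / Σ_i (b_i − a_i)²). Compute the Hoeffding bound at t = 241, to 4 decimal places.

0.0385

Σ(b_i − a_i)² = 283·11² + 29·7² = 35664.
Exponent = 2·241² / 35664 = 3.25712.
Bound = exp(−3.25712) = 0.03850.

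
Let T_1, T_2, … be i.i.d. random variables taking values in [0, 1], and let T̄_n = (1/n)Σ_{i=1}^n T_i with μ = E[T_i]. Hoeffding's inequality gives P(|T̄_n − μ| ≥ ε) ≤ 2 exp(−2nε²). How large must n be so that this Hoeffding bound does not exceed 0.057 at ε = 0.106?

159

Require 2·exp(−2nε²) ≤ 0.057, i.e. 2nε² ≥ ln(2/0.057) = 3.557851.
So n ≥ 3.557851 / (2·0.106²) = 158.324.
The smallest integer n is 159.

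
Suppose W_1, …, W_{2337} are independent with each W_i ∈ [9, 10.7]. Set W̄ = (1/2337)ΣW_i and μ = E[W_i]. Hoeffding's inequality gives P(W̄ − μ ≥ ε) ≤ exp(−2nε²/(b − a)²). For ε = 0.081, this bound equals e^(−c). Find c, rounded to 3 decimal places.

c = 2nε²/(b − a)² = 2·2337·0.081² / 1.7² = 10.6111.

10.611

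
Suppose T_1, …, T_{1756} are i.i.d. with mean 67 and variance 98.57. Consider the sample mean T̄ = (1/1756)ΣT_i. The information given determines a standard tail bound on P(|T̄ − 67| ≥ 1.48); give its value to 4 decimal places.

0.0256

With mean and variance of each term known, Chebyshev's inequality bounds the deviation of the sum (or sample mean).
Var(T̄) = Var(T_i)/n = 98.57/1756 = 0.056133.
Chebyshev: P(|T̄ − 67| ≥ 1.48) ≤ Var(T̄)/(1.48)² = 98.57/(1756·1.48²) = 0.0256.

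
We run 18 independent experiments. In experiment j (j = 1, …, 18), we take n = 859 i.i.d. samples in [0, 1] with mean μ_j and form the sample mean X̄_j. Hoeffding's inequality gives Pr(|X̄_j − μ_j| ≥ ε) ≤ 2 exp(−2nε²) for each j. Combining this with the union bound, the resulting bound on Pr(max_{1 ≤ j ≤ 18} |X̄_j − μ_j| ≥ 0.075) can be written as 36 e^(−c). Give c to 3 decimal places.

9.664

Union bound over the 18 events: Pr(max_{1 ≤ j ≤ 18} |X̄_j − μ_j| ≥ 0.075) ≤ 18·2·exp(−2nε²) = 36 exp(−2·859·0.075²).
So c = 2·859·0.075² = 9.6638.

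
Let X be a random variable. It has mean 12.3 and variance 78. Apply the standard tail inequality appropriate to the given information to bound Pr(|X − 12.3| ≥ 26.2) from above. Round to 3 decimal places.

0.114

Mean and variance are known, so Chebyshev's inequality applies.
Chebyshev: Pr(|X − μ| ≥ t) ≤ Var(X)/t².
Bound = 78 / 686.44 = 0.1136.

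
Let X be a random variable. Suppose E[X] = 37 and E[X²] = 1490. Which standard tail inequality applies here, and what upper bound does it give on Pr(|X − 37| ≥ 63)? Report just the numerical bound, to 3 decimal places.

0.030

The first two moments determine the variance, so Chebyshev's inequality is the sharpest standard bound available.
Var(X) = E[X²] − (E[X])² = 1490 − 1369 = 121.
Chebyshev's inequality: Pr(|X − μ| ≥ t) ≤ Var(X)/t² = 121/3969 = 0.0305.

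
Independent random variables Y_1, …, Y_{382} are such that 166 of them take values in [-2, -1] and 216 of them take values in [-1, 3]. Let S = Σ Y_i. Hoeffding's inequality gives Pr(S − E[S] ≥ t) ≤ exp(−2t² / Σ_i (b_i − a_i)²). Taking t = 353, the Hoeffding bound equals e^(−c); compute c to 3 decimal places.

68.807

Σ(b_i − a_i)² = 166·1² + 216·4² = 3622.
c = 2t² / 3622 = 2·353² / 3622 = 68.8067.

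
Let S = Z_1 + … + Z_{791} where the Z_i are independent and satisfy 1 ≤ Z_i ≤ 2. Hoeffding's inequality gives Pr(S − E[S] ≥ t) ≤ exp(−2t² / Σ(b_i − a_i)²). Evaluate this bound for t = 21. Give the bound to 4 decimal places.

Σ(b_i − a_i)² = 791·(1)² = 791.
Exponent = 2·21²/791 = 1.1150.
Bound = exp(−1.1150) = 0.32790.

0.3279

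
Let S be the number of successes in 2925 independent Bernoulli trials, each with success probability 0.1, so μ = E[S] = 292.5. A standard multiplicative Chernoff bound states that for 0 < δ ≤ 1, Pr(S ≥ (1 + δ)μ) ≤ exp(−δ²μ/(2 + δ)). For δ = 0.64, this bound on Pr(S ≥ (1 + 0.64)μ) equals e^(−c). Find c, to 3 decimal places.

c = δ²μ/(2 + δ) = 0.64²·292.5/(2 + 0.64) = 45.3818.

45.382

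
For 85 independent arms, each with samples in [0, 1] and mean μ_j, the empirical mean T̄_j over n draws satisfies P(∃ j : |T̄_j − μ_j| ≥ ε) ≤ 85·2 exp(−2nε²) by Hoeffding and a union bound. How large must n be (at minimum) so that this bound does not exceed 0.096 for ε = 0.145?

178

Need 2·85·exp(−2nε²) ≤ 0.096, i.e. exp(−2nε²) ≤ 0.096/170.
So 2nε² ≥ ln(170/0.096) = 7.479206.
Hence n ≥ 7.479206/(2·0.145²) = 177.865.
The smallest integer n is 178.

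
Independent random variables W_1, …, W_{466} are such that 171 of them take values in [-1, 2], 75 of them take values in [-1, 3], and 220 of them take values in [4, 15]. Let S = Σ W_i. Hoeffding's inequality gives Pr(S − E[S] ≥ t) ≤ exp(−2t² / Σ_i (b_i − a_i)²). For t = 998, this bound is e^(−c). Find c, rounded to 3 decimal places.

67.850

Σ(b_i − a_i)² = 171·3² + 75·4² + 220·11² = 29359.
c = 2t² / 29359 = 2·998² / 29359 = 67.8500.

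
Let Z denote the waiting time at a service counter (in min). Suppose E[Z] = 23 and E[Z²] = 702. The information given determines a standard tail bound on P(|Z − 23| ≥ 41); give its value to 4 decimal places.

0.1029

The first two moments determine the variance, so Chebyshev's inequality is the sharpest standard bound available.
Var(Z) = E[Z²] − (E[Z])² = 702 − 529 = 173.
Chebyshev's inequality: P(|Z − μ| ≥ t) ≤ Var(Z)/t² = 173/1681 = 0.1029.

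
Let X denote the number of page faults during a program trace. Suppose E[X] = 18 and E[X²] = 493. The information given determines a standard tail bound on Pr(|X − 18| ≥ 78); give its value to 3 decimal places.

The first two moments determine the variance, so Chebyshev's inequality is the sharpest standard bound available.
Var(X) = E[X²] − (E[X])² = 493 − 324 = 169.
Chebyshev's inequality: Pr(|X − μ| ≥ t) ≤ Var(X)/t² = 169/6084 = 0.0278.

0.028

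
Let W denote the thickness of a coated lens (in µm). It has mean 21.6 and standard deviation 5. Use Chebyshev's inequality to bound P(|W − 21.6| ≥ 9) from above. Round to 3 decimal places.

0.309

Chebyshev: P(|W − μ| ≥ t) ≤ Var(W)/t².
Var(W) = σ² = 5² = 25.
Bound = 25 / 81 = 0.3086.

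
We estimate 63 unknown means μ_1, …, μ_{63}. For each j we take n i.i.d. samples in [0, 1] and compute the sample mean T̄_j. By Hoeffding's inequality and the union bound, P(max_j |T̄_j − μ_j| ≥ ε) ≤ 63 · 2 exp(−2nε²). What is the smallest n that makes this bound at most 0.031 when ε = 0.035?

Need 2·63·exp(−2nε²) ≤ 0.031, i.e. exp(−2nε²) ≤ 0.031/126.
So 2nε² ≥ ln(126/0.031) = 8.310050.
Hence n ≥ 8.310050/(2·0.035²) = 3391.857.
The smallest integer n is 3392.

3392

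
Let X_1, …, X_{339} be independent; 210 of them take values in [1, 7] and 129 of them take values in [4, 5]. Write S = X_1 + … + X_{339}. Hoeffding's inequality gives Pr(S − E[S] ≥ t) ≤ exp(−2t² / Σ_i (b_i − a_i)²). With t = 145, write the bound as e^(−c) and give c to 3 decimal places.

5.469

Σ(b_i − a_i)² = 210·6² + 129·1² = 7689.
c = 2t² / 7689 = 2·145² / 7689 = 5.4689.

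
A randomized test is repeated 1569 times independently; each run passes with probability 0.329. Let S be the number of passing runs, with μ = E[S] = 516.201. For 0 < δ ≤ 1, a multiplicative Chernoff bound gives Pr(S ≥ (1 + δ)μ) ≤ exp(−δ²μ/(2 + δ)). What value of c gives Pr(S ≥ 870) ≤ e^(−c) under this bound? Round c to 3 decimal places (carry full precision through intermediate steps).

Write 870 = (1 + δ)μ, so δ = 870/516.201 − 1 = 0.68539…
Then the exponent is δ²μ/(2 + δ) = (870 − μ)² / (μ·(2 + δ)) = 90.299843.

90.300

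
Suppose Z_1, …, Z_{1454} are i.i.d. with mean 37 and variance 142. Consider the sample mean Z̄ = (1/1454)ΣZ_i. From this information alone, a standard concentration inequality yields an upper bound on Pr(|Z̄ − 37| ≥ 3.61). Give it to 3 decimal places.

With mean and variance of each term known, Chebyshev's inequality bounds the deviation of the sum (or sample mean).
Var(Z̄) = Var(Z_i)/n = 142/1454 = 0.097662.
Chebyshev: Pr(|Z̄ − 37| ≥ 3.61) ≤ Var(Z̄)/(3.61)² = 142/(1454·3.61²) = 0.0075.

0.007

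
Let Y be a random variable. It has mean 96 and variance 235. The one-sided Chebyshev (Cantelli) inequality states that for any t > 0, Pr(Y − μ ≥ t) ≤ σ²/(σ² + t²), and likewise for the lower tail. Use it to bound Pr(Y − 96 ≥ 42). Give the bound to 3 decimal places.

0.118

Here σ² = 235 and t = 42, so σ² + t² = 1999.
Cantelli's bound: 235/1999 = 0.1176.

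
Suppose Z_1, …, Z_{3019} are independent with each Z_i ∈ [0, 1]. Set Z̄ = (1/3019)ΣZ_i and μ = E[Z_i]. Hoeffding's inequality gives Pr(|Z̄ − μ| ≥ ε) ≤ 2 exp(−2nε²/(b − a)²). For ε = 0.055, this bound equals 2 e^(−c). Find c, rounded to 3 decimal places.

18.265

c = 2nε²/(b − a)² = 2·3019·0.055² / 1² = 18.2649.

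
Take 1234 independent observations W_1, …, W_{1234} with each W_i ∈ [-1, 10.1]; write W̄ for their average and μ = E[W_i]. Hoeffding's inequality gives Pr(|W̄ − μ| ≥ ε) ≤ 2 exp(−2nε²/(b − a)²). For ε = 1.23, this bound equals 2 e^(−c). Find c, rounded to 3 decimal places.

c = 2nε²/(b − a)² = 2·1234·1.23² / 11.1² = 30.3047.

30.305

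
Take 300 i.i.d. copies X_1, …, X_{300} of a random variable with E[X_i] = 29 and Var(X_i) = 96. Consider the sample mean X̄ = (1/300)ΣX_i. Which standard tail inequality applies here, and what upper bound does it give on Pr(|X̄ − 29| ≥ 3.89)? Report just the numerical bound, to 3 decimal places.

With mean and variance of each term known, Chebyshev's inequality bounds the deviation of the sum (or sample mean).
Var(X̄) = Var(X_i)/n = 96/300 = 0.32.
Chebyshev: Pr(|X̄ − 29| ≥ 3.89) ≤ Var(X̄)/(3.89)² = 96/(300·3.89²) = 0.0211.

0.021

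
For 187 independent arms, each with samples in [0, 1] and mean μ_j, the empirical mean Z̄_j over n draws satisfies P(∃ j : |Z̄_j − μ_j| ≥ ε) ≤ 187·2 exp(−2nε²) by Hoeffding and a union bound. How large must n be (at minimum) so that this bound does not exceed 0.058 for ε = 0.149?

198

Need 2·187·exp(−2nε²) ≤ 0.058, i.e. exp(−2nε²) ≤ 0.058/374.
So 2nε² ≥ ln(374/0.058) = 8.771568.
Hence n ≥ 8.771568/(2·0.149²) = 197.549.
The smallest integer n is 198.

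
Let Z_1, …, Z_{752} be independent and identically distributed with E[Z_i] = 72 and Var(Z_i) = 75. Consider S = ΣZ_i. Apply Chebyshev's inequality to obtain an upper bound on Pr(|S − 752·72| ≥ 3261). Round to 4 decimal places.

Var(S) = n·Var(Z_i) = 752·75 = 56400.
Chebyshev: Pr(|S − 752·72| ≥ 3261) ≤ Var(S)/3261² = 56400/10634121 = 0.0053.

0.0053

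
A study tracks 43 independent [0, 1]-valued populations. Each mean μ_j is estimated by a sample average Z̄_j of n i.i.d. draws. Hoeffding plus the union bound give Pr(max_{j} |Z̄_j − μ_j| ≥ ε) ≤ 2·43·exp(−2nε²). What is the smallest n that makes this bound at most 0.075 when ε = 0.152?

153

Need 2·43·exp(−2nε²) ≤ 0.075, i.e. exp(−2nε²) ≤ 0.075/86.
So 2nε² ≥ ln(86/0.075) = 7.044614.
Hence n ≥ 7.044614/(2·0.152²) = 152.454.
The smallest integer n is 153.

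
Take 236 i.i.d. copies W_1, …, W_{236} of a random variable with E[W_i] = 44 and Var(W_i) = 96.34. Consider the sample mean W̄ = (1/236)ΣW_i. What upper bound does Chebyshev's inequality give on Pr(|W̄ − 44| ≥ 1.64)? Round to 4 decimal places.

0.1518

Var(W̄) = Var(W_i)/n = 96.34/236 = 0.40822.
Chebyshev: Pr(|W̄ − 44| ≥ 1.64) ≤ Var(W̄)/(1.64)² = 96.34/(236·1.64²) = 0.1518.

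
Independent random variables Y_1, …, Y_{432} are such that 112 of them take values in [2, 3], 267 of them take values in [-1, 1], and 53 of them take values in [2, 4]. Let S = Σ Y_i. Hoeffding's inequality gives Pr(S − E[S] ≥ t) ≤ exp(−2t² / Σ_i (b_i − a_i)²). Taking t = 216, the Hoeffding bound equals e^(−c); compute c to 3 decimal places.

67.034

Σ(b_i − a_i)² = 112·1² + 267·2² + 53·2² = 1392.
c = 2t² / 1392 = 2·216² / 1392 = 67.0345.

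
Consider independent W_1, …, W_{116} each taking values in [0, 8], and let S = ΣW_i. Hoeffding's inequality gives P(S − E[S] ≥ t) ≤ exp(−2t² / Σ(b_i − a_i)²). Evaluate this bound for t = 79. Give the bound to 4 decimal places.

0.1861

Σ(b_i − a_i)² = 116·(8)² = 7424.
Exponent = 2·79²/7424 = 1.6813.
Bound = exp(−1.6813) = 0.18613.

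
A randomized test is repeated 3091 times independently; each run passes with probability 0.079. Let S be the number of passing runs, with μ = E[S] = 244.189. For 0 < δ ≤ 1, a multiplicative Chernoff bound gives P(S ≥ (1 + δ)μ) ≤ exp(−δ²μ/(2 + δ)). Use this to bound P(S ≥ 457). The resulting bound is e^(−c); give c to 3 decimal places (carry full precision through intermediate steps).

Write 457 = (1 + δ)μ, so δ = 457/244.189 − 1 = 0.8715012…
Then the exponent is δ²μ/(2 + δ) = (457 − μ)² / (μ·(2 + δ)) = 64.588181.

64.588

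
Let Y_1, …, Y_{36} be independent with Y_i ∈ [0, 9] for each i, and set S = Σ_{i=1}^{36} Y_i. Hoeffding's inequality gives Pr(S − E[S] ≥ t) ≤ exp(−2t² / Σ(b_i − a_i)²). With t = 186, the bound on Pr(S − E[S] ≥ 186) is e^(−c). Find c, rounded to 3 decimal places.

Σ(b_i − a_i)² = 36·(9)² = 2916.
c = 2t²/2916 = 2·186²/2916 = 23.7284.

23.728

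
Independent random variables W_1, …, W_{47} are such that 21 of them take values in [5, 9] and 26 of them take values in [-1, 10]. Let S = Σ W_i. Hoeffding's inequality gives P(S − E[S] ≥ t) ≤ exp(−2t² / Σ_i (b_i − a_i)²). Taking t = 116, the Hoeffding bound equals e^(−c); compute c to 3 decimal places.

7.729

Σ(b_i − a_i)² = 21·4² + 26·11² = 3482.
c = 2t² / 3482 = 2·116² / 3482 = 7.7289.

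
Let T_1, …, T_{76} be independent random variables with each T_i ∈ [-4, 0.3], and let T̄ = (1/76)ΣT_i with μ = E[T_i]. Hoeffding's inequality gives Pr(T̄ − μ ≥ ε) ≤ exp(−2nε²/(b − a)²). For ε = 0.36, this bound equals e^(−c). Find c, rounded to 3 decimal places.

c = 2nε²/(b − a)² = 2·76·0.36² / 4.3² = 1.0654.

1.065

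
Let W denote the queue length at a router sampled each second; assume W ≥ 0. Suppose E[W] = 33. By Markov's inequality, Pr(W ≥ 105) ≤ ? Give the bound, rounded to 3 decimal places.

Markov's inequality: for a non-negative random variable, Pr(W ≥ a) ≤ E[W]/a.
Here E[W] = 33 and a = 105, so the bound is 33/105 = 0.3143.

0.314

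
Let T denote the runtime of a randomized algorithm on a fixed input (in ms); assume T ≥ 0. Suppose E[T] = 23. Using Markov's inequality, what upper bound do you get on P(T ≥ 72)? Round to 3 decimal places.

Markov's inequality: for a non-negative random variable, P(T ≥ a) ≤ E[T]/a.
Here E[T] = 23 and a = 72, so the bound is 23/72 = 0.3194.

0.319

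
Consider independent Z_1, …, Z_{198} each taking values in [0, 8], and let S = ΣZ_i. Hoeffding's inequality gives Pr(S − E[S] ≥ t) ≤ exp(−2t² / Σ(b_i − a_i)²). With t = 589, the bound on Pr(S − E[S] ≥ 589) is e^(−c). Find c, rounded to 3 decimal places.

54.754

Σ(b_i − a_i)² = 198·(8)² = 12672.
c = 2t²/12672 = 2·589²/12672 = 54.7539.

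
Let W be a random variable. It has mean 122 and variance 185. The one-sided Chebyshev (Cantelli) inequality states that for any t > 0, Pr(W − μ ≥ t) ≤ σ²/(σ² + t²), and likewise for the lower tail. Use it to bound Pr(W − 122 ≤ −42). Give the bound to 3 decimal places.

0.095

Here σ² = 185 and t = 42, so σ² + t² = 1949.
Cantelli's bound: 185/1949 = 0.0949.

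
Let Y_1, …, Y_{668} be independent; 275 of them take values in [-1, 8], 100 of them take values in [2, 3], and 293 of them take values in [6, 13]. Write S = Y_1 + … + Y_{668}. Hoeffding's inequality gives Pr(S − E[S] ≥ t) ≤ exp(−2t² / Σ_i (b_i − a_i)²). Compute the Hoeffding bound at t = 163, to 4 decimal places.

0.2354

Σ(b_i − a_i)² = 275·9² + 100·1² + 293·7² = 36732.
Exponent = 2·163² / 36732 = 1.44664.
Bound = exp(−1.44664) = 0.23536.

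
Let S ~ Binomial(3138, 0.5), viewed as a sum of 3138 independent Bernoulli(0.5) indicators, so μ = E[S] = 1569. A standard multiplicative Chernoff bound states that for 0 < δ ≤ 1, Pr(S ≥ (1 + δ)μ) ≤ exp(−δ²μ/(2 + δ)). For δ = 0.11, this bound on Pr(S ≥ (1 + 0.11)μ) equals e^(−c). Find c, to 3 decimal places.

c = δ²μ/(2 + δ) = 0.11²·1569/(2 + 0.11) = 8.9976.

8.998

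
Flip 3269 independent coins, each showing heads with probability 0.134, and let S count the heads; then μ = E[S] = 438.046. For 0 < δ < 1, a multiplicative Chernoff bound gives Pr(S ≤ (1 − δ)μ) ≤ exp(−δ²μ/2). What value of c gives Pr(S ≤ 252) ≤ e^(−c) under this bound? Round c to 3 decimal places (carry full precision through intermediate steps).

Write 252 = (1 − δ)μ, so δ = 1 − 252/438.046 = 0.424718…
Then the exponent is δ²μ/2 = (μ − 252)²/(2μ) = 39.508538.

39.509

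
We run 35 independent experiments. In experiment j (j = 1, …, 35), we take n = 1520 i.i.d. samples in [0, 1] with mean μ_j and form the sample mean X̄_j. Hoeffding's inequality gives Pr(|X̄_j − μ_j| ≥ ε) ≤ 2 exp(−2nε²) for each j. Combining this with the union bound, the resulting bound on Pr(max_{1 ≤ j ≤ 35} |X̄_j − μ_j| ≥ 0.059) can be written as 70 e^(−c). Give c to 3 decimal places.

10.582

Union bound over the 35 events: Pr(max_{1 ≤ j ≤ 35} |X̄_j − μ_j| ≥ 0.059) ≤ 35·2·exp(−2nε²) = 70 exp(−2·1520·0.059²).
So c = 2·1520·0.059² = 10.5822.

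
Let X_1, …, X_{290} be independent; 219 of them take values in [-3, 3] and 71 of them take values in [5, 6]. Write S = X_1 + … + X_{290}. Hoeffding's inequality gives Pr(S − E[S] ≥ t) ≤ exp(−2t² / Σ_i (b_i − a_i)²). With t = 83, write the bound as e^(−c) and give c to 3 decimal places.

Σ(b_i − a_i)² = 219·6² + 71·1² = 7955.
c = 2t² / 7955 = 2·83² / 7955 = 1.7320.

1.732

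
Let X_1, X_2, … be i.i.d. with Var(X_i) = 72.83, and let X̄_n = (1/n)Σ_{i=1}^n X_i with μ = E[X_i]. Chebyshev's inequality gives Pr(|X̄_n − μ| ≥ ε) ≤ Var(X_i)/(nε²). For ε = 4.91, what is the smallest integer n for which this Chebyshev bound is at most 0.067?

46

Require 72.83/(n·4.91²) ≤ 0.067, i.e. n ≥ 72.83/(0.067·4.91²) = 45.089.
The smallest integer n is 46.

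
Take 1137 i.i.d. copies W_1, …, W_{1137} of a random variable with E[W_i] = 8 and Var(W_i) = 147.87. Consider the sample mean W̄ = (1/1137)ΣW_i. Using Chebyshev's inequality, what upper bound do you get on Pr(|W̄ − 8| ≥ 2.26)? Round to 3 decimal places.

Var(W̄) = Var(W_i)/n = 147.87/1137 = 0.13005.
Chebyshev: Pr(|W̄ − 8| ≥ 2.26) ≤ Var(W̄)/(2.26)² = 147.87/(1137·2.26²) = 0.0255.

0.025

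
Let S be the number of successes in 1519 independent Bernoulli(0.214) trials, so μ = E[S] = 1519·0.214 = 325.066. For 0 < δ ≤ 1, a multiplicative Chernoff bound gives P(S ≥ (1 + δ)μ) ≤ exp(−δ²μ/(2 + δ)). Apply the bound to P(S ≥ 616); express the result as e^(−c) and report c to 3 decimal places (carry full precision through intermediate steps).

89.943

Write 616 = (1 + δ)μ, so δ = 616/325.066 − 1 = 0.8949998…
Then the exponent is δ²μ/(2 + δ) = (616 − μ)² / (μ·(2 + δ)) = 89.943311.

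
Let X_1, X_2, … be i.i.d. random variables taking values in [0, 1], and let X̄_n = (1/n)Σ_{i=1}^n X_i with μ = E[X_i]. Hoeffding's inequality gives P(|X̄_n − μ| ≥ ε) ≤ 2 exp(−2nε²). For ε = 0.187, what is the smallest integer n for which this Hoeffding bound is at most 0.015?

Require 2·exp(−2nε²) ≤ 0.015, i.e. 2nε² ≥ ln(2/0.015) = 4.892852.
So n ≥ 4.892852 / (2·0.187²) = 69.960.
The smallest integer n is 70.

70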